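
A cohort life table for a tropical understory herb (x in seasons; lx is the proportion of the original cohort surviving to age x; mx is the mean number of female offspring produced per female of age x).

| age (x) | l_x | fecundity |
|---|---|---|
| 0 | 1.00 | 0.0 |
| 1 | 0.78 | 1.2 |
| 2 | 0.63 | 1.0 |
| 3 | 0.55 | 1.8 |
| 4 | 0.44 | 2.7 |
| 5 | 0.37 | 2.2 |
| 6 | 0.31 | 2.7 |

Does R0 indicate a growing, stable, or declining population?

R0 = Σ lx·mx = 0 + 0.936 + 0.63 + 0.99 + 1.188 + 0.814 + 0.837 = 5.395
R0 > 1, so the population is growing.

growing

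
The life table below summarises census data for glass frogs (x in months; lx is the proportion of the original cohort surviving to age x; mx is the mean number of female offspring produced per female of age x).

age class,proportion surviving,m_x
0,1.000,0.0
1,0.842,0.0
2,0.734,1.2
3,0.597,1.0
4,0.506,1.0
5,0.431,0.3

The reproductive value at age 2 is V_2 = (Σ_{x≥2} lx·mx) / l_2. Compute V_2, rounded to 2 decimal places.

lx·mx for x ≥ 2: 0.8808, 0.597, 0.506, 0.1293 → sum = 2.1131
V_2 = 2.1131 / l_2 = 2.1131 / 0.734 = 2.878883… → 2.88

2.88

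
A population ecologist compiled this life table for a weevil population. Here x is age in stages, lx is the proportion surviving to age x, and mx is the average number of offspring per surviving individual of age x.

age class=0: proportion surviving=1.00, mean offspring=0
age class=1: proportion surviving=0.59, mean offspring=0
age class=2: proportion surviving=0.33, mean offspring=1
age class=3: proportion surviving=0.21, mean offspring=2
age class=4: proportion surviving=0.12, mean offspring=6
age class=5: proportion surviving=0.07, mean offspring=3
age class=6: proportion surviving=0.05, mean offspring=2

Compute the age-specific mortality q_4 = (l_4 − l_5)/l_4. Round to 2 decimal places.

q_4 = (l_4 − l_5) / l_4 = (0.12 − 0.07) / 0.12
     = 0.05 / 0.12 = 0.416667… → 0.42

0.42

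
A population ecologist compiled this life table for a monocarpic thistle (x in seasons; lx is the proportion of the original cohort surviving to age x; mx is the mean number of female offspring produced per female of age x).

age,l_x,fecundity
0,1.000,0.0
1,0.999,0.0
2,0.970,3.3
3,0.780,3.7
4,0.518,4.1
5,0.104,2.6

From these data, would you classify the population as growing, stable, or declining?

growing

R0 = Σ lx·mx = 0 + 0 + 3.201 + 2.886 + 2.1238 + 0.2704 = 8.4812
R0 > 1, so the population is growing.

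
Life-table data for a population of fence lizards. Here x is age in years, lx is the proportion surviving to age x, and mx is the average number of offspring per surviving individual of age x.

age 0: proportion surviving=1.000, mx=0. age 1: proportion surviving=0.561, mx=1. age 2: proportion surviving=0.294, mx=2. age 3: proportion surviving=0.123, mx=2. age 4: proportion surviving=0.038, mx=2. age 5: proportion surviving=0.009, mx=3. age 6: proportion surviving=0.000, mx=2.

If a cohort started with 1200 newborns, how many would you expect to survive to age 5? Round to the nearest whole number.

11

Expected survivors = N0 · l_5 = 1200 × 0.009 = 10.8 → 11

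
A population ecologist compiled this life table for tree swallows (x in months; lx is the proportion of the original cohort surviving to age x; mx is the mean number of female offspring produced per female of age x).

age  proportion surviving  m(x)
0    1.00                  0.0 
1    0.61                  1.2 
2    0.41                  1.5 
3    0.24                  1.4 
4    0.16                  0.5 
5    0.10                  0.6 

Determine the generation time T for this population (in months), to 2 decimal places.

1.97

lx·mx: 0, 0.732, 0.615, 0.336, 0.08, 0.06 → R0 = 1.823
x·lx·mx: 0, 0.732, 1.23, 1.008, 0.32, 0.3 → Σ = 3.59
T = 3.59 / 1.823 = 1.969281… → 1.97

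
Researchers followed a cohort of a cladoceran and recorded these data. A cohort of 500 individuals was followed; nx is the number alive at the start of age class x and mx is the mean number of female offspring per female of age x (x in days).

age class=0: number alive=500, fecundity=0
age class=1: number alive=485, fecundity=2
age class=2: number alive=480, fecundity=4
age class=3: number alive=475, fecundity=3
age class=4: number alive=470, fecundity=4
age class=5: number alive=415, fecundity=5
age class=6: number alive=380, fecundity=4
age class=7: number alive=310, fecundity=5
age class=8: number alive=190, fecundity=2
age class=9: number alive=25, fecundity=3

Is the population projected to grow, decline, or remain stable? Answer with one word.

growing

lx = nx/n0 = nx/500: 1, 0.97, 0.96, 0.95, 0.94, 0.83, 0.76, 0.62, 0.38, 0.05
R0 = Σ lx·mx = 0 + 1.94 + 3.84 + 2.85 + 3.76 + 4.15 + 3.04 + 3.1 + 0.76 + 0.15 = 23.59
R0 > 1, so the population is growing.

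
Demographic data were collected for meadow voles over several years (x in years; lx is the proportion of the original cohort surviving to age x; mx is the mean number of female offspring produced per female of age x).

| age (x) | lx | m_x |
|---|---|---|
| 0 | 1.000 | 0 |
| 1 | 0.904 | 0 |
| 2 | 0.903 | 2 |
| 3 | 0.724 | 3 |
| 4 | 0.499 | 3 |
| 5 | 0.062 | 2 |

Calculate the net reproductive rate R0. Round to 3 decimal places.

5.599

lx·mx by age: 0, 0, 1.806, 2.172, 1.497, 0.124
R0 = Σ lx·mx = 5.599 → 5.599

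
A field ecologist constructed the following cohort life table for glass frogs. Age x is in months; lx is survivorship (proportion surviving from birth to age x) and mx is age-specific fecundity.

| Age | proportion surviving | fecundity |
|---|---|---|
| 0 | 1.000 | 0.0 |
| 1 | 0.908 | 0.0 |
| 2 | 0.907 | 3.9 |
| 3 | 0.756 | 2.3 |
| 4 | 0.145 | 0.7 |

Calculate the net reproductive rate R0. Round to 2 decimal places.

5.38

lx·mx by age: 0, 0, 3.5373, 1.7388, 0.1015
R0 = Σ lx·mx = 5.3776 → 5.38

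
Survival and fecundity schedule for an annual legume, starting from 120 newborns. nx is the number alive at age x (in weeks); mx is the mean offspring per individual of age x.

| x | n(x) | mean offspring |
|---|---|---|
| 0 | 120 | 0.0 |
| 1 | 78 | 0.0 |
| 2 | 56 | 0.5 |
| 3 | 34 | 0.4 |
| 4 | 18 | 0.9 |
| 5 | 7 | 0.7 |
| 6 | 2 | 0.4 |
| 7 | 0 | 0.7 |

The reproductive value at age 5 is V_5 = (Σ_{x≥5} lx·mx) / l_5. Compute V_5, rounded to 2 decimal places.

lx = nx/n0 = nx/120: 1, 0.65, 0.46667…, 0.28333…, 0.15, 0.05833…, 0.01667…, 0
lx·mx for x ≥ 5: 0.040833…, 0.006667…, 0 → sum = 0.0475…
V_5 = 0.0475… / l_5 = 0.0475… / 0.058333… = 0.814286… → 0.81

0.81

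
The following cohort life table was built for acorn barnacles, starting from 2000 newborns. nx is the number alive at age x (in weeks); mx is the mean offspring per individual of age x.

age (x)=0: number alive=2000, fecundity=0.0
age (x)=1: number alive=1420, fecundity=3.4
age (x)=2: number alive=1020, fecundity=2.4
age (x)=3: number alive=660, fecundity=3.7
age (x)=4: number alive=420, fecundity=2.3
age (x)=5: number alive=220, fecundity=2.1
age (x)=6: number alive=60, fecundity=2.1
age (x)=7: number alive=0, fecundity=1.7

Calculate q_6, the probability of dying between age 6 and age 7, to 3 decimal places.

1.000

lx = nx/n0 = nx/2000: 1, 0.71, 0.51, 0.33, 0.21, 0.11, 0.03, 0
q_6 = (l_6 − l_7) / l_6 = (0.03 − 0) / 0.03
     = 0.03 / 0.03 = 1 → 1.000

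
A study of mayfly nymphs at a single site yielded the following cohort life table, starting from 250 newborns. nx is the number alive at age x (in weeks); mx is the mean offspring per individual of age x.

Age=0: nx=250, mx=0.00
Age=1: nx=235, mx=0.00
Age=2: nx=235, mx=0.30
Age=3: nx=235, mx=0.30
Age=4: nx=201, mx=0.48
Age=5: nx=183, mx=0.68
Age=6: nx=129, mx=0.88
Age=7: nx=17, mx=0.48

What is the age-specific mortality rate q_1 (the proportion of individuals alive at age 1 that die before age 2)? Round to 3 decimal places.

0.000

lx = nx/n0 = nx/250: 1, 0.94, 0.94, 0.94, 0.804, 0.732, 0.516, 0.068
q_1 = (l_1 − l_2) / l_1 = (0.94 − 0.94) / 0.94
     = 0 / 0.94 = 0 → 0.000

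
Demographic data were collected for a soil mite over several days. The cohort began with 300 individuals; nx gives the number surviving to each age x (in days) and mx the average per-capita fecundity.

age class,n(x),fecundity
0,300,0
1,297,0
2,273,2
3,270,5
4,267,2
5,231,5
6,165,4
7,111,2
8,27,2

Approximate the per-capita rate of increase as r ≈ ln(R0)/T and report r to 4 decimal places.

0.6455

lx = nx/n0 = nx/300: 1, 0.99, 0.91, 0.9, 0.89, 0.77, 0.55, 0.37, 0.09
R0 = Σ lx·mx = 0 + 0 + 1.82 + 4.5 + 1.78 + 3.85 + 2.2 + 0.74 + 0.18 = 15.07
Σ x·lx·mx = 63.33; T = 63.33/15.07 = 4.20239…
r ≈ ln(R0)/T = ln(15.07)/4.20239… = 0.645515… → 0.6455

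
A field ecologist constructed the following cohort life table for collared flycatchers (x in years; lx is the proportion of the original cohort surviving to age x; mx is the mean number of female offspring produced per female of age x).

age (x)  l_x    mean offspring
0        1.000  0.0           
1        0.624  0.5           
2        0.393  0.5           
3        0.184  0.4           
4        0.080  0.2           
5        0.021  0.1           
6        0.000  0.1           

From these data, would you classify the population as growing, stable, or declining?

declining

R0 = Σ lx·mx = 0 + 0.312 + 0.1965 + 0.0736 + 0.016 + 0.0021 + 0 = 0.6002
R0 < 1, so the population is declining.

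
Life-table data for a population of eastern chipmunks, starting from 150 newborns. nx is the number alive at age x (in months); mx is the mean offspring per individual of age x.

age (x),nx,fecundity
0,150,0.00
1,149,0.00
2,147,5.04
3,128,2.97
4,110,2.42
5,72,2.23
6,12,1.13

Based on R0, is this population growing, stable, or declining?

lx = nx/n0 = nx/150: 1, 0.99333…, 0.98, 0.85333…, 0.73333…, 0.48, 0.08
R0 = Σ lx·mx = 0 + 0 + 4.9392 + 2.5344… + 1.774667… + 1.0704 + 0.0904 = 10.409067…
R0 > 1, so the population is growing.

growing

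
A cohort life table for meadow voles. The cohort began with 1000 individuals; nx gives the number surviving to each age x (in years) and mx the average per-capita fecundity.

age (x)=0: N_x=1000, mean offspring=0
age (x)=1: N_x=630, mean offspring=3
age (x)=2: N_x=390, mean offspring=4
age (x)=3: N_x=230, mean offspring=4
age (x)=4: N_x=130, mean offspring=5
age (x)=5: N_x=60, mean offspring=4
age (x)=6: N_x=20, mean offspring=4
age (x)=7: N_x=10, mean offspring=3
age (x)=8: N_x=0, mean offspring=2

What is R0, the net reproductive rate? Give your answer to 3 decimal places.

lx = nx/n0 = nx/1000: 1, 0.63, 0.39, 0.23, 0.13, 0.06, 0.02, 0.01, 0
lx·mx by age: 0, 1.89, 1.56, 0.92, 0.65, 0.24, 0.08, 0.03, 0
R0 = Σ lx·mx = 5.37 → 5.370

5.370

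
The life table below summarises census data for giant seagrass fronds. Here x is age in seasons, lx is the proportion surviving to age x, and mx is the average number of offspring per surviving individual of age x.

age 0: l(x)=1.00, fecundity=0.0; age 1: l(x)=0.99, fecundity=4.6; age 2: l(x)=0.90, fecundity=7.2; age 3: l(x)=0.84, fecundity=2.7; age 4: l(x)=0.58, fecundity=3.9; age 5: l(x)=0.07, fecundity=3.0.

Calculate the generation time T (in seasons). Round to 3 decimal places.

lx·mx: 0, 4.554, 6.48, 2.268, 2.262, 0.21 → R0 = 15.774
x·lx·mx: 0, 4.554, 12.96, 6.804, 9.048, 1.05 → Σ = 34.416
T = 34.416 / 15.774 = 2.181818… → 2.182

2.182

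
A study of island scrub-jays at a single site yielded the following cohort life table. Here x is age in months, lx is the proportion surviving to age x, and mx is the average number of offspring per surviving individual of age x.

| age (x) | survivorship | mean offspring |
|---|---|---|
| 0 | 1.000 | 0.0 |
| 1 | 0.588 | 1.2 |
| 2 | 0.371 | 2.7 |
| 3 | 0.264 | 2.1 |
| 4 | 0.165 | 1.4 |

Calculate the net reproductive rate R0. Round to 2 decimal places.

lx·mx by age: 0, 0.7056, 1.0017, 0.5544, 0.231
R0 = Σ lx·mx = 2.4927 → 2.49

2.49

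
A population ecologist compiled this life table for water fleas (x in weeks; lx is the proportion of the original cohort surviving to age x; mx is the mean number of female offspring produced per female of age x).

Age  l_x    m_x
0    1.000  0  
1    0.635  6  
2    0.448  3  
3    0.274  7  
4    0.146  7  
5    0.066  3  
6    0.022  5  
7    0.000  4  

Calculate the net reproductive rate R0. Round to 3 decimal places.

lx·mx by age: 0, 3.81, 1.344, 1.918, 1.022, 0.198, 0.11, 0
R0 = Σ lx·mx = 8.402 → 8.402

8.402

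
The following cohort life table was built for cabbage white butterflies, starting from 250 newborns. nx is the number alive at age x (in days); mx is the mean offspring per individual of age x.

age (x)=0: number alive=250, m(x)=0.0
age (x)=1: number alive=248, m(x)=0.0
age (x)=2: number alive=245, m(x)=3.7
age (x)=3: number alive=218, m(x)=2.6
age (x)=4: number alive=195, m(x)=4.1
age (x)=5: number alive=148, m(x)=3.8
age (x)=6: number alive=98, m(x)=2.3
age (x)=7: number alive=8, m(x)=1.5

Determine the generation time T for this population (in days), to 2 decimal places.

3.57

lx = nx/n0 = nx/250: 1, 0.992, 0.98, 0.872, 0.78, 0.592, 0.392, 0.032
lx·mx: 0, 0, 3.626, 2.2672, 3.198, 2.2496, 0.9016, 0.048 → R0 = 12.2904
x·lx·mx: 0, 0, 7.252, 6.8016, 12.792, 11.248, 5.4096, 0.336 → Σ = 43.8392
T = 43.8392 / 12.2904 = 3.566947… → 3.57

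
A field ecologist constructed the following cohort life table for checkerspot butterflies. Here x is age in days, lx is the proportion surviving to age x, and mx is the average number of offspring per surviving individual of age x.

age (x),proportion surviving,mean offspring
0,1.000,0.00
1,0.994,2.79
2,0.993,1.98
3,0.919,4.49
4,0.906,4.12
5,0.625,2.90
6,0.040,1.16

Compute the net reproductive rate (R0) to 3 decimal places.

lx·mx by age: 0, 2.77326, 1.96614, 4.12631, 3.73272, 1.8125, 0.0464
R0 = Σ lx·mx = 14.45733 → 14.457

14.457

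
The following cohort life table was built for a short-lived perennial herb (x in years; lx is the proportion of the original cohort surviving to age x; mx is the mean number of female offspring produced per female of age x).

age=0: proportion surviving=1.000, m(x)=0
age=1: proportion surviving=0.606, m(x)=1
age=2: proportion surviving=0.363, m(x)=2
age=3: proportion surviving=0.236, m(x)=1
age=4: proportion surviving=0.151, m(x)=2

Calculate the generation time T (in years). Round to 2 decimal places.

2.13

lx·mx: 0, 0.606, 0.726, 0.236, 0.302 → R0 = 1.87
x·lx·mx: 0, 0.606, 1.452, 0.708, 1.208 → Σ = 3.974
T = 3.974 / 1.87 = 2.125134… → 2.13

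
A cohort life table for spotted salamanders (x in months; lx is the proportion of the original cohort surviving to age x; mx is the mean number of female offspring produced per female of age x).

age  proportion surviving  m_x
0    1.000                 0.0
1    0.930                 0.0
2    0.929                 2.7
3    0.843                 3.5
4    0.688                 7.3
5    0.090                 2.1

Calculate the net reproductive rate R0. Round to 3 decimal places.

10.670

lx·mx by age: 0, 0, 2.5083, 2.9505, 5.0224, 0.189
R0 = Σ lx·mx = 10.6702 → 10.670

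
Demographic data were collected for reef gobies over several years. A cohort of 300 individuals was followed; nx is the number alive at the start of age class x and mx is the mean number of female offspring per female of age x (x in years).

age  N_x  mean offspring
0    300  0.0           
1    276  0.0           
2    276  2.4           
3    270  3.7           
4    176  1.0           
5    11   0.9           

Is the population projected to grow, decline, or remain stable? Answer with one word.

growing

lx = nx/n0 = nx/300: 1, 0.92, 0.92, 0.9, 0.58667…, 0.03667…
R0 = Σ lx·mx = 0 + 0 + 2.208 + 3.33 + 0.586667… + 0.033… = 6.157667…
R0 > 1, so the population is growing.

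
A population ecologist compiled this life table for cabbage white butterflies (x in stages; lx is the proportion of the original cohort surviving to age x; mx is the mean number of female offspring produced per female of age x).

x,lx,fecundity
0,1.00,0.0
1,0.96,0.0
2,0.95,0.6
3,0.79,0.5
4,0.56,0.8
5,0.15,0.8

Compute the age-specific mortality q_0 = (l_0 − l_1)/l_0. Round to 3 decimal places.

0.040

q_0 = (l_0 − l_1) / l_0 = (1 − 0.96) / 1
     = 0.04 / 1 = 0.04 → 0.040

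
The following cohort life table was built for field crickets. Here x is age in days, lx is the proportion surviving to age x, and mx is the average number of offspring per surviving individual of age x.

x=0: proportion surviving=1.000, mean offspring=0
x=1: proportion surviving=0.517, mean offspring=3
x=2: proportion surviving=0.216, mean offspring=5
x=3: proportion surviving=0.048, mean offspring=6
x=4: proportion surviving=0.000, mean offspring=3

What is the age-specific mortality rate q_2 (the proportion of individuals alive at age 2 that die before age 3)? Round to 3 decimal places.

0.778

q_2 = (l_2 − l_3) / l_2 = (0.216 − 0.048) / 0.216
     = 0.168 / 0.216 = 0.777778… → 0.778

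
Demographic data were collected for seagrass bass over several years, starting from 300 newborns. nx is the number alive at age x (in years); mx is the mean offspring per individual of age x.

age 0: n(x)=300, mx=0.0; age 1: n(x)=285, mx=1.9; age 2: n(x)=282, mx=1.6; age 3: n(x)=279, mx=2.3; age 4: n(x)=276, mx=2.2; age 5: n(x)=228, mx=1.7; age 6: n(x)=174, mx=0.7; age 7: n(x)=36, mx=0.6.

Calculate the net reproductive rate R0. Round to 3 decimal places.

9.242

lx = nx/n0 = nx/300: 1, 0.95, 0.94, 0.93, 0.92, 0.76, 0.58, 0.12
lx·mx by age: 0, 1.805, 1.504, 2.139, 2.024, 1.292, 0.406, 0.072
R0 = Σ lx·mx = 9.242 → 9.242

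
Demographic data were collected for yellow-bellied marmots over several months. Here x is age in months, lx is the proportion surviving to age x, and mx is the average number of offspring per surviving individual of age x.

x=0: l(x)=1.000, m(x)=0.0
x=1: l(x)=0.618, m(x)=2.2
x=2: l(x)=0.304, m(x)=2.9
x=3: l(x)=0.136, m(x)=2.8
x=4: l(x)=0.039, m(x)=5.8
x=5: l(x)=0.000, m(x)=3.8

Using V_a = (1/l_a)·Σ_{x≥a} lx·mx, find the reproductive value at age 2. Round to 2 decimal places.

lx·mx for x ≥ 2: 0.8816, 0.3808, 0.2262, 0 → sum = 1.4886
V_2 = 1.4886 / l_2 = 1.4886 / 0.304 = 4.896711… → 4.90

4.90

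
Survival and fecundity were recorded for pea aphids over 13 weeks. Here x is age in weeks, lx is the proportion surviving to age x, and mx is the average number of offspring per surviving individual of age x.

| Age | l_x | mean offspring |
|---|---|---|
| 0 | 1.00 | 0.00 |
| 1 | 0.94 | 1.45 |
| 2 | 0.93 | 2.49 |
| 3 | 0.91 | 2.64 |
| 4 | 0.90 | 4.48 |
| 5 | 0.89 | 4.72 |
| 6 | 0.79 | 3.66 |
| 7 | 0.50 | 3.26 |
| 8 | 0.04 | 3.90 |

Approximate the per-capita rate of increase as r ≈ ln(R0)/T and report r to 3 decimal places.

0.696

R0 = Σ lx·mx = 0 + 1.363 + 2.3157 + 2.4024 + 4.032 + 4.2008 + 2.8914 + 1.63 + 0.156 = 18.9913
Σ x·lx·mx = 80.34; T = 80.34/18.9913 = 4.23036…
r ≈ ln(R0)/T = ln(18.9913)/4.23036… = 0.69592… → 0.696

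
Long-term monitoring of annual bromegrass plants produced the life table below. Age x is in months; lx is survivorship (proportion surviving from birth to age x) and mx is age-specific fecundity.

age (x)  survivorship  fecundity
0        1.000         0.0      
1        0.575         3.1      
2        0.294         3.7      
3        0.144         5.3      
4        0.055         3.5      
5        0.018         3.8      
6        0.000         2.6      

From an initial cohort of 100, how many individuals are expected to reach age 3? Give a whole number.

Expected survivors = N0 · l_3 = 100 × 0.144 = 14.4 → 14

14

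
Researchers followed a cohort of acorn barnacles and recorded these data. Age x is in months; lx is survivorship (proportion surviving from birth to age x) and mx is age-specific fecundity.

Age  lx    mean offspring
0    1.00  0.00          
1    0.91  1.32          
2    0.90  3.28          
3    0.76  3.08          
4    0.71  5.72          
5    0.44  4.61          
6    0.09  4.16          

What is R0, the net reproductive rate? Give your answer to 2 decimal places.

lx·mx by age: 0, 1.2012, 2.952, 2.3408, 4.0612, 2.0284, 0.3744
R0 = Σ lx·mx = 12.958 → 12.96

12.96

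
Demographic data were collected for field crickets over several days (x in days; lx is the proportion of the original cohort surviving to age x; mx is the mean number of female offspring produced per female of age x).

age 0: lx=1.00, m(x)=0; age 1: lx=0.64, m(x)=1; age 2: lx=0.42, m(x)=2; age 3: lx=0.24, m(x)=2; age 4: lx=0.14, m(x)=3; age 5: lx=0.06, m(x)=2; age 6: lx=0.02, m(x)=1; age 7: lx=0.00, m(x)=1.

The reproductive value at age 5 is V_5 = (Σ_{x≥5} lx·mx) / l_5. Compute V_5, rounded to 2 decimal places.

lx·mx for x ≥ 5: 0.12, 0.02, 0 → sum = 0.14
V_5 = 0.14 / l_5 = 0.14 / 0.06 = 2.333333… → 2.33

2.33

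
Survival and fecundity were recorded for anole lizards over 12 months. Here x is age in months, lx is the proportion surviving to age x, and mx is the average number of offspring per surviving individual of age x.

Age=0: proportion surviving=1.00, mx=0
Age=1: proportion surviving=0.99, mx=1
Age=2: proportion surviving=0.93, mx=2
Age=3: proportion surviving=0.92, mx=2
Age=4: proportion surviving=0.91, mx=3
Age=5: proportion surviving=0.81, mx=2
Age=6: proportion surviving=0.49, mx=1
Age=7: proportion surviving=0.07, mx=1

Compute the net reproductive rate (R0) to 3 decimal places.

9.600

lx·mx by age: 0, 0.99, 1.86, 1.84, 2.73, 1.62, 0.49, 0.07
R0 = Σ lx·mx = 9.6 → 9.600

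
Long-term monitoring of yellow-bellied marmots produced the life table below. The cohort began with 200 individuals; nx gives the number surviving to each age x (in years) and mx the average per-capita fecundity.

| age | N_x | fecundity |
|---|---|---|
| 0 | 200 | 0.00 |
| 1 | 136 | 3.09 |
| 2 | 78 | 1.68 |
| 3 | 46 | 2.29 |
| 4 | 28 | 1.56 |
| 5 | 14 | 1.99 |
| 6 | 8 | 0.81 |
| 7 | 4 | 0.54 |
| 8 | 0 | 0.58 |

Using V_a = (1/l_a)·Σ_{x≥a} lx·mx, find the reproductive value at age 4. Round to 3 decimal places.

lx = nx/n0 = nx/200: 1, 0.68, 0.39, 0.23, 0.14, 0.07, 0.04, 0.02, 0
lx·mx for x ≥ 4: 0.2184, 0.1393, 0.0324, 0.0108, 0 → sum = 0.4009
V_4 = 0.4009 / l_4 = 0.4009 / 0.14 = 2.863571… → 2.864

2.864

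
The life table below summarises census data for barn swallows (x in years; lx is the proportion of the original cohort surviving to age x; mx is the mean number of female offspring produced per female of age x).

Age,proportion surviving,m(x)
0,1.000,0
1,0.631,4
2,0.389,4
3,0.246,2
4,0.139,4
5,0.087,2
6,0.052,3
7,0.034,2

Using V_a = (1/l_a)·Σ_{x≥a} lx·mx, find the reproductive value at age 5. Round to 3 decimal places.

lx·mx for x ≥ 5: 0.174, 0.156, 0.068 → sum = 0.398
V_5 = 0.398 / l_5 = 0.398 / 0.087 = 4.574713… → 4.575

4.575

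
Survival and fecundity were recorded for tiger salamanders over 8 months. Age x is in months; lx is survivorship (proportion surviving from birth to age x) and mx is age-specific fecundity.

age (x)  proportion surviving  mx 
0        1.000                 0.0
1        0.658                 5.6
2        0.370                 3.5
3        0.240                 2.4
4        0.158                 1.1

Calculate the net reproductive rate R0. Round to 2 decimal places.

5.73

lx·mx by age: 0, 3.6848, 1.295, 0.576, 0.1738
R0 = Σ lx·mx = 5.7296 → 5.73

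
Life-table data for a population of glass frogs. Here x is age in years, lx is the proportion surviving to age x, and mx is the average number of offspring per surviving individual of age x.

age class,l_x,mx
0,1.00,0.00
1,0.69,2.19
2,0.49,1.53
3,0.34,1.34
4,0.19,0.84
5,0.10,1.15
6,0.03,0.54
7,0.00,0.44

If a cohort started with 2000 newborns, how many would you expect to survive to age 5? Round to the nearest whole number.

200

Expected survivors = N0 · l_5 = 2000 × 0.10 = 200 → 200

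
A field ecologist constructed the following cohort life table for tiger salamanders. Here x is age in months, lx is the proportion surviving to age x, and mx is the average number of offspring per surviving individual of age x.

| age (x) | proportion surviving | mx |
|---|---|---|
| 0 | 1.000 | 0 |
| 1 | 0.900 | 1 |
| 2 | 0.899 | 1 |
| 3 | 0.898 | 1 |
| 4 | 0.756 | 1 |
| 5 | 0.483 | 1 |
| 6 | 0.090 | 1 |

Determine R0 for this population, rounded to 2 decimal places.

4.03

lx·mx by age: 0, 0.9, 0.899, 0.898, 0.756, 0.483, 0.09
R0 = Σ lx·mx = 4.026 → 4.03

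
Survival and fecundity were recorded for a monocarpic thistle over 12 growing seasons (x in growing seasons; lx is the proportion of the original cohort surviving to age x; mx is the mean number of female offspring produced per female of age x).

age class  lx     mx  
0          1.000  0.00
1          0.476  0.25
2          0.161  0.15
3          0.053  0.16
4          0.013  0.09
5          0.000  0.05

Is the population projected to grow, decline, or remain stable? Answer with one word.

R0 = Σ lx·mx = 0 + 0.119 + 0.02415 + 0.00848 + 0.00117 + 0 = 0.1528
R0 < 1, so the population is declining.

declining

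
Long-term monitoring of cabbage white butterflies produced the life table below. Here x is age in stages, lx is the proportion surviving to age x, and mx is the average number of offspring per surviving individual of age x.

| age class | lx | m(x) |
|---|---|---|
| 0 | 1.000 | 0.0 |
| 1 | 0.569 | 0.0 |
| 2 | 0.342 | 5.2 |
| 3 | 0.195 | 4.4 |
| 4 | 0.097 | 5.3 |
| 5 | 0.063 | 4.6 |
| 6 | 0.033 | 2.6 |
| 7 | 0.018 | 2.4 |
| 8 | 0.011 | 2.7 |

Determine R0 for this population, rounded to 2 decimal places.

lx·mx by age: 0, 0, 1.7784, 0.858, 0.5141, 0.2898, 0.0858, 0.0432, 0.0297
R0 = Σ lx·mx = 3.599 → 3.60

3.60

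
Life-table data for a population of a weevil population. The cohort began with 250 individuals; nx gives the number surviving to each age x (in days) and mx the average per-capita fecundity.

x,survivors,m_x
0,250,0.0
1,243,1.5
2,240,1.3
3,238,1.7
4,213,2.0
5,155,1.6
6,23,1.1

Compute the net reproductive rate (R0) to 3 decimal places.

lx = nx/n0 = nx/250: 1, 0.972, 0.96, 0.952, 0.852, 0.62, 0.092
lx·mx by age: 0, 1.458, 1.248, 1.6184, 1.704, 0.992, 0.1012
R0 = Σ lx·mx = 7.1216 → 7.122

7.122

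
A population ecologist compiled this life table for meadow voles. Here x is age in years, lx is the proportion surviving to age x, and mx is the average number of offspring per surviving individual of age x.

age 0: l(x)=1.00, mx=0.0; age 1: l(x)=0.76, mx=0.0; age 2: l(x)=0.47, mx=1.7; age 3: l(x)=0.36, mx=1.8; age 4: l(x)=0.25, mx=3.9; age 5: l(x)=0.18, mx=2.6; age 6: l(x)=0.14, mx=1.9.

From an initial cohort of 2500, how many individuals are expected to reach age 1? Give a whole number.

1900

Expected survivors = N0 · l_1 = 2500 × 0.76 = 1900 → 1900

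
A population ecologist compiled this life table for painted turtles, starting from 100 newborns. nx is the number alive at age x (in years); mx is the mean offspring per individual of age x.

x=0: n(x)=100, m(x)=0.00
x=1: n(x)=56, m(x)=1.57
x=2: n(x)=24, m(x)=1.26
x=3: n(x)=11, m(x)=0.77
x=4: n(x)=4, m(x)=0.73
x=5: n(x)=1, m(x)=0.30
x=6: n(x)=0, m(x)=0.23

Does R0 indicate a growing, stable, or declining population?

lx = nx/n0 = nx/100: 1, 0.56, 0.24, 0.11, 0.04, 0.01, 0
R0 = Σ lx·mx = 0 + 0.8792 + 0.3024 + 0.0847 + 0.0292 + 0.003 + 0 = 1.2985
R0 > 1, so the population is growing.

growing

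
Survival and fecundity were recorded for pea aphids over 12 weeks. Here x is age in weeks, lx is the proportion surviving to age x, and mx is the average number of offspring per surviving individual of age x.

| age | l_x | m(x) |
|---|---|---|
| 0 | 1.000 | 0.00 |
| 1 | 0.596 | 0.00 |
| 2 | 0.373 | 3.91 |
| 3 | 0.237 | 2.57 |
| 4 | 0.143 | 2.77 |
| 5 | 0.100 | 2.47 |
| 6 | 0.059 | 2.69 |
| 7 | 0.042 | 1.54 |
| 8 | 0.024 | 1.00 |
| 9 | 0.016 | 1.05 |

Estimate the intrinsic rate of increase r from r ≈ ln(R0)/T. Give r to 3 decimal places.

0.348

R0 = Σ lx·mx = 0 + 0 + 1.45843 + 0.60909 + 0.39611 + 0.247 + 0.15871 + 0.06468 + 0.024 + 0.0168 = 2.97482
Σ x·lx·mx = 9.31179; T = 9.31179/2.97482 = 3.1302…
r ≈ ln(R0)/T = ln(2.97482)/3.1302… = 0.34828… → 0.348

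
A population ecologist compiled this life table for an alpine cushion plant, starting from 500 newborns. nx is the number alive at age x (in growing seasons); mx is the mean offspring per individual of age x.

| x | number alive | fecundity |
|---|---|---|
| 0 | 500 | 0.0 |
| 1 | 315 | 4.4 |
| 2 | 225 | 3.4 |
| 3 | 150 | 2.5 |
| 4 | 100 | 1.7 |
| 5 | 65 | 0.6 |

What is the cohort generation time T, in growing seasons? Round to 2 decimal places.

lx = nx/n0 = nx/500: 1, 0.63, 0.45, 0.3, 0.2, 0.13
lx·mx: 0, 2.772, 1.53, 0.75, 0.34, 0.078 → R0 = 5.47
x·lx·mx: 0, 2.772, 3.06, 2.25, 1.36, 0.39 → Σ = 9.832
T = 9.832 / 5.47 = 1.797441… → 1.80

1.80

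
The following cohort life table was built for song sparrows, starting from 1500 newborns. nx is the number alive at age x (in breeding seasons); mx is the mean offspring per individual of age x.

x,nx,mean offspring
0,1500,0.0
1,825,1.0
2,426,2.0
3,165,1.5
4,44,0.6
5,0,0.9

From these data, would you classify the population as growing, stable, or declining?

lx = nx/n0 = nx/1500: 1, 0.55, 0.284, 0.11, 0.02933…, 0
R0 = Σ lx·mx = 0 + 0.55 + 0.568 + 0.165 + 0.0176… + 0 = 1.3006…
R0 > 1, so the population is growing.

growing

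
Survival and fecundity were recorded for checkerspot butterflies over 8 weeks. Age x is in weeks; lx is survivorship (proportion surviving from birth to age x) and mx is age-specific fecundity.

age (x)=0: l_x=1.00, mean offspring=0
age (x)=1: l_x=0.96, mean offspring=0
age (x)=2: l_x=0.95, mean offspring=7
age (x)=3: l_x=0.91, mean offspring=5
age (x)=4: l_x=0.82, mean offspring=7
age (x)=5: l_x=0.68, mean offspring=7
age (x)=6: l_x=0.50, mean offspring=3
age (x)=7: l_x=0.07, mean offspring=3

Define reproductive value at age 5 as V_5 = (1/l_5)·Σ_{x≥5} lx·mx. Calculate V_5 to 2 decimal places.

lx·mx for x ≥ 5: 4.76, 1.5, 0.21 → sum = 6.47
V_5 = 6.47 / l_5 = 6.47 / 0.68 = 9.514706… → 9.51

9.51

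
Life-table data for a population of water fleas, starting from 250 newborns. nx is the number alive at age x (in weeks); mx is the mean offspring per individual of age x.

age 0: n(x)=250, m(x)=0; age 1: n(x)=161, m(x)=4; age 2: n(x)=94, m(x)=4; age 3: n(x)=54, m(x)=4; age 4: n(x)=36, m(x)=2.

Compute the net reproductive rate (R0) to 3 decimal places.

lx = nx/n0 = nx/250: 1, 0.644, 0.376, 0.216, 0.144
lx·mx by age: 0, 2.576, 1.504, 0.864, 0.288
R0 = Σ lx·mx = 5.232 → 5.232

5.232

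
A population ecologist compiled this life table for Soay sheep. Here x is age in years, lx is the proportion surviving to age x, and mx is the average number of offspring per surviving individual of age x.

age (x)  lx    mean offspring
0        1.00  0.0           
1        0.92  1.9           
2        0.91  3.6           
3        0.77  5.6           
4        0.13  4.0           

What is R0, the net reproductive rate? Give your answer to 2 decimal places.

9.86

lx·mx by age: 0, 1.748, 3.276, 4.312, 0.52
R0 = Σ lx·mx = 9.856 → 9.86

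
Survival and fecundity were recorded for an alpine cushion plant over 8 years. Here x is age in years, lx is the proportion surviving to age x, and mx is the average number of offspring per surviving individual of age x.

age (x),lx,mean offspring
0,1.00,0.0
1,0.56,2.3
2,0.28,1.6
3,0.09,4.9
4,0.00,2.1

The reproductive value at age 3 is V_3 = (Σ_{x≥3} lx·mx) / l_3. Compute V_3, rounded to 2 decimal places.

4.90

lx·mx for x ≥ 3: 0.441, 0 → sum = 0.441
V_3 = 0.441 / l_3 = 0.441 / 0.09 = 4.9 → 4.90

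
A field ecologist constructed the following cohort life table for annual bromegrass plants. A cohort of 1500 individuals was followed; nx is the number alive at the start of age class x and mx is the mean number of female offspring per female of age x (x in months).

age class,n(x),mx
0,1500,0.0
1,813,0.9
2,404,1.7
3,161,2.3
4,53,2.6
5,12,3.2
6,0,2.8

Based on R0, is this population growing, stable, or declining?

lx = nx/n0 = nx/1500: 1, 0.542, 0.26933…, 0.10733…, 0.03533…, 0.008, 0
R0 = Σ lx·mx = 0 + 0.4878 + 0.457867… + 0.246867… + 0.091867… + 0.0256 + 0 = 1.31…
R0 > 1, so the population is growing.

growing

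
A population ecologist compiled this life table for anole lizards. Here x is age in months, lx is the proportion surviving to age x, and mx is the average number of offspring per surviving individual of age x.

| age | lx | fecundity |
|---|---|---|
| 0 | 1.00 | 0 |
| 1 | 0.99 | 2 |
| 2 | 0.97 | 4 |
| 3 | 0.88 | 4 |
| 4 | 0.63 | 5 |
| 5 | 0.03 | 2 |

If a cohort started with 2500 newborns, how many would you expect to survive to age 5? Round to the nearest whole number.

75

Expected survivors = N0 · l_5 = 2500 × 0.03 = 75 → 75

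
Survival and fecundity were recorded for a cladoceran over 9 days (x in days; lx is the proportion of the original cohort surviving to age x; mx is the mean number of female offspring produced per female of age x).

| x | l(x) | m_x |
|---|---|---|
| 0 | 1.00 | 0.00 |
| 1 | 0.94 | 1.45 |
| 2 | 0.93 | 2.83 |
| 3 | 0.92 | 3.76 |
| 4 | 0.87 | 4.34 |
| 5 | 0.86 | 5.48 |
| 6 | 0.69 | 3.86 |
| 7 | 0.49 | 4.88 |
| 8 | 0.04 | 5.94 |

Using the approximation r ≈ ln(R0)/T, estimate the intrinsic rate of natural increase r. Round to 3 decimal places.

0.719

R0 = Σ lx·mx = 0 + 1.363 + 2.6319 + 3.4592 + 3.7758 + 4.7128 + 2.6634 + 2.3912 + 0.2376 = 21.2349
Σ x·lx·mx = 90.2912; T = 90.2912/21.2349 = 4.25202…
r ≈ ln(R0)/T = ln(21.2349)/4.25202… = 0.71863… → 0.719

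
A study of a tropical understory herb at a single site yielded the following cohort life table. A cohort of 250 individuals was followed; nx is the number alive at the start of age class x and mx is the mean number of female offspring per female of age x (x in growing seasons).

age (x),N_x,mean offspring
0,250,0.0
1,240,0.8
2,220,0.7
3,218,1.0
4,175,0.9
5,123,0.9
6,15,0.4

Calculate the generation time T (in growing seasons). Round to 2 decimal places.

lx = nx/n0 = nx/250: 1, 0.96, 0.88, 0.872, 0.7, 0.492, 0.06
lx·mx: 0, 0.768, 0.616, 0.872, 0.63, 0.4428, 0.024 → R0 = 3.3528
x·lx·mx: 0, 0.768, 1.232, 2.616, 2.52, 2.214, 0.144 → Σ = 9.494
T = 9.494 / 3.3528 = 2.831663… → 2.83

2.83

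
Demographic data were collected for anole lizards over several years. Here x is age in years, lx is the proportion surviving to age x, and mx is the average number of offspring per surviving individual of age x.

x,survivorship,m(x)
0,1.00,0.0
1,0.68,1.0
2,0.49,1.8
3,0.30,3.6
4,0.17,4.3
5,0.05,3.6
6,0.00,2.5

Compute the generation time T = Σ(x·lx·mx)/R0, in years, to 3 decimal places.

2.676

lx·mx: 0, 0.68, 0.882, 1.08, 0.731, 0.18, 0 → R0 = 3.553
x·lx·mx: 0, 0.68, 1.764, 3.24, 2.924, 0.9, 0 → Σ = 9.508
T = 9.508 / 3.553 = 2.676048… → 2.676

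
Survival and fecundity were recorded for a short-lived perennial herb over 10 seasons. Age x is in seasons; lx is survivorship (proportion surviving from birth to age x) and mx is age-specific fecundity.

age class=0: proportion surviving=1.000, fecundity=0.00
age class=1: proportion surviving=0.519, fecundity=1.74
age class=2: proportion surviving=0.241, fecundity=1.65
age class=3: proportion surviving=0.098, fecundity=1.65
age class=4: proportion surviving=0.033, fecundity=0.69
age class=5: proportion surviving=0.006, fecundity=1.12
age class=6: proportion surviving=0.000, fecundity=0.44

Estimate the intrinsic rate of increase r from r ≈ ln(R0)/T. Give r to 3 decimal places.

0.259

R0 = Σ lx·mx = 0 + 0.90306 + 0.39765 + 0.1617 + 0.02277 + 0.00672 + 0 = 1.4919
Σ x·lx·mx = 2.30814; T = 2.30814/1.4919 = 1.54711…
r ≈ ln(R0)/T = ln(1.4919)/1.54711… = 0.25858… → 0.259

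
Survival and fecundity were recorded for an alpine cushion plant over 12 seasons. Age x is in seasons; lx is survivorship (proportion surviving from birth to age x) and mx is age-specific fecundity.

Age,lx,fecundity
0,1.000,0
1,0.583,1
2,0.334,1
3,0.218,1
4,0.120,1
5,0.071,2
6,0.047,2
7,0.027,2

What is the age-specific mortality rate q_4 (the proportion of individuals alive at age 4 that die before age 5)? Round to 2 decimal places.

q_4 = (l_4 − l_5) / l_4 = (0.12 − 0.071) / 0.12
     = 0.049 / 0.12 = 0.408333… → 0.41

0.41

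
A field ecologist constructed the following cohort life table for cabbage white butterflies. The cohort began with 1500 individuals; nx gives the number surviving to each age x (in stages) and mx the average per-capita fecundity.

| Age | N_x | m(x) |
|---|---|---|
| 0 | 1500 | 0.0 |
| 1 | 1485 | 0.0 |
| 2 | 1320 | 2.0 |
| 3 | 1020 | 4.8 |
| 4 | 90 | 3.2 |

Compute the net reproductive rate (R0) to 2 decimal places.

5.22

lx = nx/n0 = nx/1500: 1, 0.99, 0.88, 0.68, 0.06
lx·mx by age: 0, 0, 1.76, 3.264, 0.192
R0 = Σ lx·mx = 5.216 → 5.22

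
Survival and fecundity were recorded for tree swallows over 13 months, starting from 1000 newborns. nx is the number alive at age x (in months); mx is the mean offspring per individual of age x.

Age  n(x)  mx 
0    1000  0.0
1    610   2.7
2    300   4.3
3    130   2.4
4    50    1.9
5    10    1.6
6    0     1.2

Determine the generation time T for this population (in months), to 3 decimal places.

1.674

lx = nx/n0 = nx/1000: 1, 0.61, 0.3, 0.13, 0.05, 0.01, 0
lx·mx: 0, 1.647, 1.29, 0.312, 0.095, 0.016, 0 → R0 = 3.36
x·lx·mx: 0, 1.647, 2.58, 0.936, 0.38, 0.08, 0 → Σ = 5.623
T = 5.623 / 3.36 = 1.673512… → 1.674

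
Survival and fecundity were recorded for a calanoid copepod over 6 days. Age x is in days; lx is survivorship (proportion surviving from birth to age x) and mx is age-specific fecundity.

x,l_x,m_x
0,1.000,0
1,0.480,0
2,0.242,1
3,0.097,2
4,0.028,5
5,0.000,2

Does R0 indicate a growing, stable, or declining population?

R0 = Σ lx·mx = 0 + 0 + 0.242 + 0.194 + 0.14 + 0 = 0.576
R0 < 1, so the population is declining.

declining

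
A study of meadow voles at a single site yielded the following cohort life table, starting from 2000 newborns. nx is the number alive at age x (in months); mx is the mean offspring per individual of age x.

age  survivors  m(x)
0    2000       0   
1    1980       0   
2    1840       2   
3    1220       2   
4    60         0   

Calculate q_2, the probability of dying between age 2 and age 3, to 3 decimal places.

lx = nx/n0 = nx/2000: 1, 0.99, 0.92, 0.61, 0.03
q_2 = (l_2 − l_3) / l_2 = (0.92 − 0.61) / 0.92
     = 0.31 / 0.92 = 0.336957… → 0.337

0.337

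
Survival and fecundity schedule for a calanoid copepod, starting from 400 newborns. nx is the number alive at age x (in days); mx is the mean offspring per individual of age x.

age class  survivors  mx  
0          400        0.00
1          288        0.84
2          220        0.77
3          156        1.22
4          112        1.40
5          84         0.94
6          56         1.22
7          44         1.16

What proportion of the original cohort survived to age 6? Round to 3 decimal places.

l_6 = n_6/n_0 = 56/400 = 0.14 → 0.140

0.140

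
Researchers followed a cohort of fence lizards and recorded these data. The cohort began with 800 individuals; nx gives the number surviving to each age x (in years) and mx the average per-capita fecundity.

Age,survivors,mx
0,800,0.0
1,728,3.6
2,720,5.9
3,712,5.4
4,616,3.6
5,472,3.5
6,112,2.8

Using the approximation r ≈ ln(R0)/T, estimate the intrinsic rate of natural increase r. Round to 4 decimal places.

1.0456

lx = nx/n0 = nx/800: 1, 0.91, 0.9, 0.89, 0.77, 0.59, 0.14
R0 = Σ lx·mx = 0 + 3.276 + 5.31 + 4.806 + 2.772 + 2.065 + 0.392 = 18.621
Σ x·lx·mx = 52.079; T = 52.079/18.621 = 2.79679…
r ≈ ln(R0)/T = ln(18.621)/2.79679… = 1.045589… → 1.0456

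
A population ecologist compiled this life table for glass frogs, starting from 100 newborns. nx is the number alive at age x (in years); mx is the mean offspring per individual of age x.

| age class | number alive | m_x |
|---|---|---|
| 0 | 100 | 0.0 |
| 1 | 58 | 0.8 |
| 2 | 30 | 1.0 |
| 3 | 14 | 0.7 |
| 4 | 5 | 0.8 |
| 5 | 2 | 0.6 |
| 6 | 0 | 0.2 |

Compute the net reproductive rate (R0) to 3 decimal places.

0.914

lx = nx/n0 = nx/100: 1, 0.58, 0.3, 0.14, 0.05, 0.02, 0
lx·mx by age: 0, 0.464, 0.3, 0.098, 0.04, 0.012, 0
R0 = Σ lx·mx = 0.914 → 0.914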